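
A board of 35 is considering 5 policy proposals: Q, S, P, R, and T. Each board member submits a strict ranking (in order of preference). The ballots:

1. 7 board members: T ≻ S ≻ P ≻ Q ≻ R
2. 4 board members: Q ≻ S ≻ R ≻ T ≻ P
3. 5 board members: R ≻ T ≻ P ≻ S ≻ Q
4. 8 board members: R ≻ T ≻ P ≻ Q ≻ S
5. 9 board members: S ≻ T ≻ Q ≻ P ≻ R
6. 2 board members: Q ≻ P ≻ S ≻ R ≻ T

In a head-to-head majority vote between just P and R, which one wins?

P

Voters preferring P to R: 18; preferring R to P: 17.
P wins the head-to-head.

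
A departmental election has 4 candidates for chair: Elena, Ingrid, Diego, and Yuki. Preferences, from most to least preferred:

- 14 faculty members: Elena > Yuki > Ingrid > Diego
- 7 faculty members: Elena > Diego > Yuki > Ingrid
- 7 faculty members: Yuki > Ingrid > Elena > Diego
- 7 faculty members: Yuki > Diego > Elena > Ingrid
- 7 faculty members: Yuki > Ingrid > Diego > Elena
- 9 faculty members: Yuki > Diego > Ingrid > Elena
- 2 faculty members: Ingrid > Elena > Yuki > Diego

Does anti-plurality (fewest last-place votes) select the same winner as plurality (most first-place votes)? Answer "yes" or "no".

Anti-plurality — last-place votes: Elena 16, Ingrid 14, Diego 23, Yuki 0. Winner: Yuki.
Plurality — first-place votes: Elena 21, Ingrid 2, Diego 0, Yuki 30. Winner: Yuki.
The two methods agree.

yes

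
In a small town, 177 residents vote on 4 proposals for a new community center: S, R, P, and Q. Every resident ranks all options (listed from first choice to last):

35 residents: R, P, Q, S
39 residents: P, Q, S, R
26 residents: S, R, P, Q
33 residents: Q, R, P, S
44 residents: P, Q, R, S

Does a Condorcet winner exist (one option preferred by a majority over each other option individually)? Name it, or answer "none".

none

Checking pairwise contests:
R beats S 112–65.
Q beats R 116–61.
R beats P 94–83.
P beats Q 144–33.
Every option loses at least one head-to-head, so there is no Condorcet winner.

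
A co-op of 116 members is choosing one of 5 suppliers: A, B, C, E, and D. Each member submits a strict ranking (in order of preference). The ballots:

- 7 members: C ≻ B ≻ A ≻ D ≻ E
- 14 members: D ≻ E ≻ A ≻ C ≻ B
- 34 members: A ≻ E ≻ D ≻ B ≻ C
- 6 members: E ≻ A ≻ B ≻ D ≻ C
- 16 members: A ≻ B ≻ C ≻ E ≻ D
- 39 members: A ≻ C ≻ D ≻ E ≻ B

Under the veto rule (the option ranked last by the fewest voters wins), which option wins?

A

Last-place votes: A 0, B 53, C 40, E 7, D 16.
A is ranked last by the fewest voters, so A wins.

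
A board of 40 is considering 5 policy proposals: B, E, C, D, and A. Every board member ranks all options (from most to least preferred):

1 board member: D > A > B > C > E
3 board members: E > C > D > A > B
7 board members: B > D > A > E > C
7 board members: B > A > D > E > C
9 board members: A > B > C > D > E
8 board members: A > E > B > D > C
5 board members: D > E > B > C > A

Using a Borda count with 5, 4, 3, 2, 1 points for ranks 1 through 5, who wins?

B

B: 1·3 + 3·1 + 7·5 + 7·5 + 9·4 + 8·3 + 5·3 = 151
E: 1·1 + 3·5 + 7·2 + 7·2 + 9·1 + 8·4 + 5·4 = 105
C: 1·2 + 3·4 + 7·1 + 7·1 + 9·3 + 8·1 + 5·2 = 73
D: 1·5 + 3·3 + 7·4 + 7·3 + 9·2 + 8·2 + 5·5 = 122
A: 1·4 + 3·2 + 7·3 + 7·4 + 9·5 + 8·5 + 5·1 = 149
B has the highest Borda score (151).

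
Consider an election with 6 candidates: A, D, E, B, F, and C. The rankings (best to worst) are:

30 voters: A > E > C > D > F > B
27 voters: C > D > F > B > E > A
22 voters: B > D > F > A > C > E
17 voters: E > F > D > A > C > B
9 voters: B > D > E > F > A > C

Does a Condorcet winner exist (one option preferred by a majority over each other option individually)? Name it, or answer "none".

none

Checking pairwise contests:
D beats A 75–30.
C beats D 57–48.
D beats E 58–47.
D beats B 74–31.
D beats F 88–17.
A beats C 78–27.
Every option loses at least one head-to-head, so there is no Condorcet winner.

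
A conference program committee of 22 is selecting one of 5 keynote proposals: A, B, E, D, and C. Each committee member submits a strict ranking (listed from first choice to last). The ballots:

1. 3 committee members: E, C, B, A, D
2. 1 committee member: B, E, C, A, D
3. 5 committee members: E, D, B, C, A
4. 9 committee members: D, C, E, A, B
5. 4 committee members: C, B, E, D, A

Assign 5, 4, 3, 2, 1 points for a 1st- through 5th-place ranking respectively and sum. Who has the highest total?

E

A: 3·2 + 1·2 + 5·1 + 9·2 + 4·1 = 35
B: 3·3 + 1·5 + 5·3 + 9·1 + 4·4 = 54
E: 3·5 + 1·4 + 5·5 + 9·3 + 4·3 = 83
D: 3·1 + 1·1 + 5·4 + 9·5 + 4·2 = 77
C: 3·4 + 1·3 + 5·2 + 9·4 + 4·5 = 81
E has the highest Borda score (83).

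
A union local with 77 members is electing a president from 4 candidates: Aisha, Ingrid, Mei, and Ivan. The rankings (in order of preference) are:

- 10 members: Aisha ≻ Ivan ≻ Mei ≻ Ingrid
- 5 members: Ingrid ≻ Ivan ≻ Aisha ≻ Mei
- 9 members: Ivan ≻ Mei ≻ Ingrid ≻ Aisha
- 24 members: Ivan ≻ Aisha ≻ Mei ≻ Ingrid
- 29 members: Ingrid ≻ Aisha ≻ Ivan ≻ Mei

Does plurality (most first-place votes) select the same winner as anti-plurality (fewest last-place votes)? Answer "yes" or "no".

Plurality — first-place votes: Aisha 10, Ingrid 34, Mei 0, Ivan 33. Winner: Ingrid.
Anti-plurality — last-place votes: Aisha 9, Ingrid 34, Mei 34, Ivan 0. Winner: Ivan.
The two methods disagree.

no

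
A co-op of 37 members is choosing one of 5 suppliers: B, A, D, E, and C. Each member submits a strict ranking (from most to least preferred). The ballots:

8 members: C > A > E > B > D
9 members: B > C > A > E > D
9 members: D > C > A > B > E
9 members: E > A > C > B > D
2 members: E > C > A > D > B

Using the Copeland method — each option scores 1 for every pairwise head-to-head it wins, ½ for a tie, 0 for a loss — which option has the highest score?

B: beats D; loses to A, E, and C → score 1.
A: beats B, D, and E; loses to C → score 3.
D: loses to B, A, E, and C → score 0.
E: beats B and D; loses to A and C → score 2.
C: beats B, A, D, and E → score 4.
C has the best pairwise record.

C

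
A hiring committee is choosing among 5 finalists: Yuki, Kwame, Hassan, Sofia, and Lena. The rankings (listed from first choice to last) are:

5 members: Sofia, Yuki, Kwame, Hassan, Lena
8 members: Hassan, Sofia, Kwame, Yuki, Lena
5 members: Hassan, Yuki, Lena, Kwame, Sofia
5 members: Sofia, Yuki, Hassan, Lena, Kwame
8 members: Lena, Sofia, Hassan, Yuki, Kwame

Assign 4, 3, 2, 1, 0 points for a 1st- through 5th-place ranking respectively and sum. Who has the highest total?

Sofia

Yuki: 5·3 + 8·1 + 5·3 + 5·3 + 8·1 = 61
Kwame: 5·2 + 8·2 + 5·1 + 5·0 + 8·0 = 31
Hassan: 5·1 + 8·4 + 5·4 + 5·2 + 8·2 = 83
Sofia: 5·4 + 8·3 + 5·0 + 5·4 + 8·3 = 88
Lena: 5·0 + 8·0 + 5·2 + 5·1 + 8·4 = 47
Sofia has the highest Borda score (88).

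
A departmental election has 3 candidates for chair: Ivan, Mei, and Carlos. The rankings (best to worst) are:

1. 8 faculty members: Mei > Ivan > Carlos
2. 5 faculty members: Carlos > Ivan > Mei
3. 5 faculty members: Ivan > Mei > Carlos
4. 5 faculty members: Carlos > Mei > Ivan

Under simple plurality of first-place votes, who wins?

First-place votes: Ivan 5, Mei 8, Carlos 10.
Carlos has the most first-place votes.

Carlos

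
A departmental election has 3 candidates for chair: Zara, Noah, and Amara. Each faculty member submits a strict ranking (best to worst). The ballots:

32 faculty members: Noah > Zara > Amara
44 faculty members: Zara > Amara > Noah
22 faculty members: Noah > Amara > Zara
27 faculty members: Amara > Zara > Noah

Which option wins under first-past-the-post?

Noah

First-place votes: Zara 44, Noah 54, Amara 27.
Noah has the most first-place votes.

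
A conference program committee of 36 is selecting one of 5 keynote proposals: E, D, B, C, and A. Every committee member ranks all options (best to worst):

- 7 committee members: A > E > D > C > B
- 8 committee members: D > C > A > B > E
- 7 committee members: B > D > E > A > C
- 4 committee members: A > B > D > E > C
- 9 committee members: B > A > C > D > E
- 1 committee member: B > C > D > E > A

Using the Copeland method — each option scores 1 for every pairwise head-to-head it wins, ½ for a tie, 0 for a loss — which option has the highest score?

E: ties C; loses to D, B, and A → score 0.5.
D: beats E and C; loses to B and A → score 2.
B: beats E, D, and C; loses to A → score 3.
C: ties E; loses to D, B, and A → score 0.5.
A: beats E, D, B, and C → score 4.
A has the best pairwise record.

A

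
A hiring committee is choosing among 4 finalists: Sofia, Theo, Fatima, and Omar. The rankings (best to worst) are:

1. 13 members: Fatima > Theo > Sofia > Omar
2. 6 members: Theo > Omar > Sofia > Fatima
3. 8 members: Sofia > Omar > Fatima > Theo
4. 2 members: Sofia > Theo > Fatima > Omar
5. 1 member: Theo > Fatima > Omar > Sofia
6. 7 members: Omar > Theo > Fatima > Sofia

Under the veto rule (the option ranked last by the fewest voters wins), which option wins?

Fatima

Last-place votes: Sofia 8, Theo 8, Fatima 6, Omar 15.
Fatima is ranked last by the fewest voters, so Fatima wins.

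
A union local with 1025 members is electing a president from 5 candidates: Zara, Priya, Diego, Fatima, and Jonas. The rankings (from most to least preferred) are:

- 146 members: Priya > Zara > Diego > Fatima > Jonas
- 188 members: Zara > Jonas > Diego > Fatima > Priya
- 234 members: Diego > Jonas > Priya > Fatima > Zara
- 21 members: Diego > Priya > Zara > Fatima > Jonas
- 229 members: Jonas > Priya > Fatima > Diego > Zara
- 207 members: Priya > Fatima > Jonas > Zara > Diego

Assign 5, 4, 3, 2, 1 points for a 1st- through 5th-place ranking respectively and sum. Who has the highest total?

Priya

Zara: 146·4 + 188·5 + 234·1 + 21·3 + 229·1 + 207·2 = 2464
Priya: 146·5 + 188·1 + 234·3 + 21·4 + 229·4 + 207·5 = 3655
Diego: 146·3 + 188·3 + 234·5 + 21·5 + 229·2 + 207·1 = 2942
Fatima: 146·2 + 188·2 + 234·2 + 21·2 + 229·3 + 207·4 = 2693
Jonas: 146·1 + 188·4 + 234·4 + 21·1 + 229·5 + 207·3 = 3621
Priya has the highest Borda score (3655).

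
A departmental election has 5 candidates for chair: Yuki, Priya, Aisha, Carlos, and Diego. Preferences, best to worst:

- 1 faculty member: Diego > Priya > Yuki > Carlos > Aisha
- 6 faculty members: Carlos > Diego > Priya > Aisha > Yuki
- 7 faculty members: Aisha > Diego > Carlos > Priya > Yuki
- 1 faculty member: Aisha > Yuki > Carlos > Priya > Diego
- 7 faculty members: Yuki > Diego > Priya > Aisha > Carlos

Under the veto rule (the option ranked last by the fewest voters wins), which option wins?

Last-place votes: Yuki 13, Priya 0, Aisha 1, Carlos 7, Diego 1.
Priya is ranked last by the fewest voters, so Priya wins.

Priya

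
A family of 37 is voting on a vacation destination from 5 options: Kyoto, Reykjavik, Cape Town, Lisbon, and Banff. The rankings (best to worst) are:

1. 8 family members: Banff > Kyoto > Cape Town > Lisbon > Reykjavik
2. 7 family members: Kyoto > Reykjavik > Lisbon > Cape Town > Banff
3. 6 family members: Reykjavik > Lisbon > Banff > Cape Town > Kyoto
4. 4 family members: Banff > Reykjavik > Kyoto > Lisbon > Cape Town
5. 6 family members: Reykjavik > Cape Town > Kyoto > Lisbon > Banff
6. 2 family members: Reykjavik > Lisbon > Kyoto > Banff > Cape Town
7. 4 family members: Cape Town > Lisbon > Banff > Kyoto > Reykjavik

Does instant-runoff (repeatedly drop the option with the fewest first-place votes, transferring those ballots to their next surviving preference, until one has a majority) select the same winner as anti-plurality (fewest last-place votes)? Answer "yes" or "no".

no

Instant-runoff — R1 Kyoto 7, Reykjavik 14, Cape Town 4, Lisbon 0, Banff 12 (Lisbon out); R2 Kyoto 7, Reykjavik 14, Cape Town 4, Banff 12 (Cape Town out); R3 Kyoto 7, Reykjavik 14, Banff 16 (Kyoto out); R4 Reykjavik 21, Banff 16 (Reykjavik winner). Winner: Reykjavik.
Anti-plurality — last-place votes: Kyoto 6, Reykjavik 12, Cape Town 6, Lisbon 0, Banff 13. Winner: Lisbon.
The two methods disagree.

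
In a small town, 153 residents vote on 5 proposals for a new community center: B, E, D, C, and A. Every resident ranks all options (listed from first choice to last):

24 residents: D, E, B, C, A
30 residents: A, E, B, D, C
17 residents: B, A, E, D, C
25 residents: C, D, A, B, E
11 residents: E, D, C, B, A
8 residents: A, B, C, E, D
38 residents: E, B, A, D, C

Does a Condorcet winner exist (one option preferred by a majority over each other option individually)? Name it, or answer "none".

Checking pairwise contests:
E beats B 103–50.
A beats E 80–73.
B beats D 93–60.
B beats C 117–36.
B beats A 90–63.
Every option loses at least one head-to-head, so there is no Condorcet winner.

none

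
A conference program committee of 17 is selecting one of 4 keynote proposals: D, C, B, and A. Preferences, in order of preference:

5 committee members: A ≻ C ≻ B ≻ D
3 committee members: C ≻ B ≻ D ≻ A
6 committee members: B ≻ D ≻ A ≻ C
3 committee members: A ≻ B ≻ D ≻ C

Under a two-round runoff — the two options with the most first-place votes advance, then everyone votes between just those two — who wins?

B

Round 1 first-place votes: D 0, C 3, B 6, A 8.
A and B advance.
Runoff: A is preferred to B by 8 voters; B by 9.
B wins the runoff.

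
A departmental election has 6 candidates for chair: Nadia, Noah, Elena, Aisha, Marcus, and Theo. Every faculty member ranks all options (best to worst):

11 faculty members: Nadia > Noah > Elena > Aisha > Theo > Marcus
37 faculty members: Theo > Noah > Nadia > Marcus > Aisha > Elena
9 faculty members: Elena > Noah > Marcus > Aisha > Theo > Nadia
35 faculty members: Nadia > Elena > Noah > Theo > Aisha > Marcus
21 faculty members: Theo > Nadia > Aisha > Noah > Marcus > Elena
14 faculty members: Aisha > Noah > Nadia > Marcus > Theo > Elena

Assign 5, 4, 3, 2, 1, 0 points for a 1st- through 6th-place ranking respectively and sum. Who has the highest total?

Nadia

Nadia: 11·5 + 37·3 + 9·0 + 35·5 + 21·4 + 14·3 = 467
Noah: 11·4 + 37·4 + 9·4 + 35·3 + 21·2 + 14·4 = 431
Elena: 11·3 + 37·0 + 9·5 + 35·4 + 21·0 + 14·0 = 218
Aisha: 11·2 + 37·1 + 9·2 + 35·1 + 21·3 + 14·5 = 245
Marcus: 11·0 + 37·2 + 9·3 + 35·0 + 21·1 + 14·2 = 150
Theo: 11·1 + 37·5 + 9·1 + 35·2 + 21·5 + 14·1 = 394
Nadia has the highest Borda score (467).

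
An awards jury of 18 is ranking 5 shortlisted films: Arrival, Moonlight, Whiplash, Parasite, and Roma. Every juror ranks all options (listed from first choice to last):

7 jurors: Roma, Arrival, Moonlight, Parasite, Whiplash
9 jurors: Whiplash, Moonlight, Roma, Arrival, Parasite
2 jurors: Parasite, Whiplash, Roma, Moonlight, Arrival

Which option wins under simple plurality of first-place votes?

Whiplash

First-place votes: Arrival 0, Moonlight 0, Whiplash 9, Parasite 2, Roma 7.
Whiplash has the most first-place votes.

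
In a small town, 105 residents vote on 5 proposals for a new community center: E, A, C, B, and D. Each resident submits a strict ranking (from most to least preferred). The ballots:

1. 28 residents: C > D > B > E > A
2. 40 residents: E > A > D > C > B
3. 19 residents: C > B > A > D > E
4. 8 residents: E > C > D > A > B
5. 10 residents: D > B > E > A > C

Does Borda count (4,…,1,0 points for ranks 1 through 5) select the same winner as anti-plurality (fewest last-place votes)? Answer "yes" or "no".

no

Borda — scores: E 240, A 176, C 252, B 143, D 239. Winner: C.
Anti-plurality — last-place votes: E 19, A 28, C 10, B 48, D 0. Winner: D.
The two methods disagree.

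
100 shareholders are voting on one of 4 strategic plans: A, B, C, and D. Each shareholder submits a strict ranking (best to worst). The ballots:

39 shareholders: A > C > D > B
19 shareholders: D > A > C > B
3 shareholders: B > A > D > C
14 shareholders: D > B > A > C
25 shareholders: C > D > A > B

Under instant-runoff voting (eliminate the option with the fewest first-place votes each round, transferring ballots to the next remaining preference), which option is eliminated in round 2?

Round 1: A 39, B 3, C 25, D 33. Eliminate B.
Round 2: A 42, C 25, D 33. Eliminate C.

C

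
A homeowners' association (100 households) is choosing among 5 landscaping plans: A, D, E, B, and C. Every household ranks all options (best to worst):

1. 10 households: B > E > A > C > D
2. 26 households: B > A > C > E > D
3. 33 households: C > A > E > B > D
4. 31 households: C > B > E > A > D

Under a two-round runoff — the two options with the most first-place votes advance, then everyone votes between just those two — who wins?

Round 1 first-place votes: A 0, D 0, E 0, B 36, C 64.
C and B advance.
Runoff: C is preferred to B by 64 voters; B by 36.
C wins the runoff.

C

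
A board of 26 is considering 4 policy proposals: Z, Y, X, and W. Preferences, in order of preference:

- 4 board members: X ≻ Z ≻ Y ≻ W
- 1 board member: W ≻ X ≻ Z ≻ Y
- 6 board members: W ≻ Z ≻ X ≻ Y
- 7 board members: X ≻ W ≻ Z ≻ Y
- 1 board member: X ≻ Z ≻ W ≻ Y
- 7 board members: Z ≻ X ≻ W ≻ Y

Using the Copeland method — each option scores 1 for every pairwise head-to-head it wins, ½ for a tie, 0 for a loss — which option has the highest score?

X

Z: beats Y; ties X; loses to W → score 1.5.
Y: loses to Z, X, and W → score 0.
X: beats Y and W; ties Z → score 2.5.
W: beats Z and Y; loses to X → score 2.
X has the best pairwise record.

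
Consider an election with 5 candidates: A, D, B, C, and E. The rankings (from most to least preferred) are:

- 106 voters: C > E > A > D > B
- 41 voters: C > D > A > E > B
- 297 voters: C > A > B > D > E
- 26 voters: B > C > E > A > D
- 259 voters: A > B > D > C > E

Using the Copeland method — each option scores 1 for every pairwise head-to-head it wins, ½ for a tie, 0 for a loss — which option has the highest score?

A: beats D, B, and E; loses to C → score 3.
D: beats E; loses to A, B, and C → score 1.
B: beats D and E; loses to A and C → score 2.
C: beats A, D, B, and E → score 4.
E: loses to A, D, B, and C → score 0.
C has the best pairwise record.

C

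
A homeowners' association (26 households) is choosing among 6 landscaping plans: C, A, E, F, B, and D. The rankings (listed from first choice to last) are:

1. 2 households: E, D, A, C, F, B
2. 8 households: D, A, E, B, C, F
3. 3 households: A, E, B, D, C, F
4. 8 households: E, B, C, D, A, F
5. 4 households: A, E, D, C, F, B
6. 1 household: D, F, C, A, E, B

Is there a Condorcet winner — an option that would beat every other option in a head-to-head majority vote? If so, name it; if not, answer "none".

Checking pairwise contests:
A beats C 17–9.
D beats A 19–7.
A beats E 16–10.
C beats F 25–1.
A beats B 18–8.
E beats D 17–9.
Every option loses at least one head-to-head, so there is no Condorcet winner.

none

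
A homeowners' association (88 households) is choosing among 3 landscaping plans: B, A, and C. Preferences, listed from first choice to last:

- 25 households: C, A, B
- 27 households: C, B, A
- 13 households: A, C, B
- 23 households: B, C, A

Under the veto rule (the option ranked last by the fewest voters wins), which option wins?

Last-place votes: B 38, A 50, C 0.
C is ranked last by the fewest voters, so C wins.

C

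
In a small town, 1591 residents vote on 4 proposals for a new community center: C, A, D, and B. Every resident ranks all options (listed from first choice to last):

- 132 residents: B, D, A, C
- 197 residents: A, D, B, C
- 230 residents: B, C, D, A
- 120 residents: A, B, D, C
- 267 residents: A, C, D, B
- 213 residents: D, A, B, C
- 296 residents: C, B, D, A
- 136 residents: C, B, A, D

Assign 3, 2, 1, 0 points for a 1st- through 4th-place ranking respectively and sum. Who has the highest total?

C: 132·0 + 197·0 + 230·2 + 120·0 + 267·2 + 213·0 + 296·3 + 136·3 = 2290
A: 132·1 + 197·3 + 230·0 + 120·3 + 267·3 + 213·2 + 296·0 + 136·1 = 2446
D: 132·2 + 197·2 + 230·1 + 120·1 + 267·1 + 213·3 + 296·1 + 136·0 = 2210
B: 132·3 + 197·1 + 230·3 + 120·2 + 267·0 + 213·1 + 296·2 + 136·2 = 2600
B has the highest Borda score (2600).

B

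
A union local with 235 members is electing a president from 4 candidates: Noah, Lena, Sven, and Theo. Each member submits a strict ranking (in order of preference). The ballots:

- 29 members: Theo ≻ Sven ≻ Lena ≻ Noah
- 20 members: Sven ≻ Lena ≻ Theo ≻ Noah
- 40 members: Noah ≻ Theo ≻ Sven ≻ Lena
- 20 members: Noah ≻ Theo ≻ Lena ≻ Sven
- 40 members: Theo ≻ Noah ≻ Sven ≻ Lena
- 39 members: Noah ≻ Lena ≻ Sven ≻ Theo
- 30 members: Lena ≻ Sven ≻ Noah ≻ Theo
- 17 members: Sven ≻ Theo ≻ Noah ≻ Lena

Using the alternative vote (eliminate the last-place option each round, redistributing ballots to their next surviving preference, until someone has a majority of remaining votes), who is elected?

Noah

Round 1: Noah 99, Lena 30, Sven 37, Theo 69. Eliminate Lena.
Round 2: Noah 99, Sven 67, Theo 69. Eliminate Sven.
Round 3: Noah 129, Theo 106. Noah has a majority.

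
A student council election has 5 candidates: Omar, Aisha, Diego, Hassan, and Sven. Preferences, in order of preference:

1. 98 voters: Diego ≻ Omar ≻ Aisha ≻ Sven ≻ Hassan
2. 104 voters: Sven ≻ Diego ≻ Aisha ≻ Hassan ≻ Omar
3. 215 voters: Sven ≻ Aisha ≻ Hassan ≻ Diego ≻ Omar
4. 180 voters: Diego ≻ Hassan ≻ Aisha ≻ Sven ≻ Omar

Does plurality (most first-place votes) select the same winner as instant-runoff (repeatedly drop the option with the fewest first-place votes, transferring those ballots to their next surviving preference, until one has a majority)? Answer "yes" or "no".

Plurality — first-place votes: Omar 0, Aisha 0, Diego 278, Hassan 0, Sven 319. Winner: Sven.
Instant-runoff — R1 Omar 0, Aisha 0, Diego 278, Hassan 0, Sven 319 (Sven winner). Winner: Sven.
The two methods agree.

yes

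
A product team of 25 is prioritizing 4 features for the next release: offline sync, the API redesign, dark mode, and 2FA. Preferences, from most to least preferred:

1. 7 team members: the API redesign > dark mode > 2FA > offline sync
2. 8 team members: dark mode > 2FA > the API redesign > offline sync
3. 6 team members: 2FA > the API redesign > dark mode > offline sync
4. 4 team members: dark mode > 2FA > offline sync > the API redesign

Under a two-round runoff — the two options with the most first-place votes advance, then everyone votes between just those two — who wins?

the API redesign

Round 1 first-place votes: offline sync 0, the API redesign 7, dark mode 12, 2FA 6.
dark mode and the API redesign advance.
Runoff: dark mode is preferred to the API redesign by 12 voters; the API redesign by 13.
the API redesign wins the runoff.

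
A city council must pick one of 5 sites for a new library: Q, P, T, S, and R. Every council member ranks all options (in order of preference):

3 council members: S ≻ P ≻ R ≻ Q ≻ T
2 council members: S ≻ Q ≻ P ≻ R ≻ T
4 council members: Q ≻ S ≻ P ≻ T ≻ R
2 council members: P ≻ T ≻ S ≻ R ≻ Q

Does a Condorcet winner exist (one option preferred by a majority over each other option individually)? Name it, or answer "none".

S

S vs Q: 7–4 for S.
S vs P: 9–2 for S.
S vs T: 9–2 for S.
S vs R: 11–0 for S.
S beats every other option head-to-head.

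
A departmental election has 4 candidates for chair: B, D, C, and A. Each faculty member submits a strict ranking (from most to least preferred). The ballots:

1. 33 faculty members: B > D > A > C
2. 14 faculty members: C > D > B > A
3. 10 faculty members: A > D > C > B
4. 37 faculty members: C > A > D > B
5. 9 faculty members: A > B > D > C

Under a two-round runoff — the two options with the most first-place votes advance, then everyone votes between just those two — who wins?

Round 1 first-place votes: B 33, D 0, C 51, A 19.
C and B advance.
Runoff: C is preferred to B by 61 voters; B by 42.
C wins the runoff.

C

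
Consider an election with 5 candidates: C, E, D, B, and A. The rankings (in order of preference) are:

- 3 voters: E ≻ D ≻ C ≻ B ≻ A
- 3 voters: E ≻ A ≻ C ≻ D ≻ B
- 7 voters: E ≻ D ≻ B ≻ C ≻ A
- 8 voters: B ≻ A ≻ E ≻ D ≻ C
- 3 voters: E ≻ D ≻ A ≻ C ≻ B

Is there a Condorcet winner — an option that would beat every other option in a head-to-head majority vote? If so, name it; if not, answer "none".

E

E vs C: 24–0 for E.
E vs D: 24–0 for E.
E vs B: 16–8 for E.
E vs A: 16–8 for E.
E beats every other option head-to-head.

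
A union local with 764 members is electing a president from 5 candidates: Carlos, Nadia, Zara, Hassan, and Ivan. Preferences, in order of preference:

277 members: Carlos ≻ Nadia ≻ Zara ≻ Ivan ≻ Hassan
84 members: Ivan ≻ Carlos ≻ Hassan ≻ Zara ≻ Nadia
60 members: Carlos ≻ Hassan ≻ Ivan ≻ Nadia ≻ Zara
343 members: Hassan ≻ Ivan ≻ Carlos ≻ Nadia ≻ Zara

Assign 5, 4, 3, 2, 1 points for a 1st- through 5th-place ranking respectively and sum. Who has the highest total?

Carlos: 277·5 + 84·4 + 60·5 + 343·3 = 3050
Nadia: 277·4 + 84·1 + 60·2 + 343·2 = 1998
Zara: 277·3 + 84·2 + 60·1 + 343·1 = 1402
Hassan: 277·1 + 84·3 + 60·4 + 343·5 = 2484
Ivan: 277·2 + 84·5 + 60·3 + 343·4 = 2526
Carlos has the highest Borda score (3050).

Carlos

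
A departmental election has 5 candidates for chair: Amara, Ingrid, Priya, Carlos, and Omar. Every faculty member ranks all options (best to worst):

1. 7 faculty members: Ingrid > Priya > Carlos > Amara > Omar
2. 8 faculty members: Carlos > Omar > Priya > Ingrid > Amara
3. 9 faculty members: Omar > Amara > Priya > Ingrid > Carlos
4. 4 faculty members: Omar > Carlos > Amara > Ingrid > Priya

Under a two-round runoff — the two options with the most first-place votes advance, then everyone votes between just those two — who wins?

Carlos

Round 1 first-place votes: Amara 0, Ingrid 7, Priya 0, Carlos 8, Omar 13.
Omar and Carlos advance.
Runoff: Omar is preferred to Carlos by 13 voters; Carlos by 15.
Carlos wins the runoff.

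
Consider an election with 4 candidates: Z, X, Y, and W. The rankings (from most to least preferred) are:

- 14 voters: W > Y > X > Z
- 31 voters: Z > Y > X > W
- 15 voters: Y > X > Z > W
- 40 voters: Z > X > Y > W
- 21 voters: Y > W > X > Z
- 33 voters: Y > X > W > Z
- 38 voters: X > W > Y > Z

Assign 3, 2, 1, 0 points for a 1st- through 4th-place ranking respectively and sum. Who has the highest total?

Y

Z: 14·0 + 31·3 + 15·1 + 40·3 + 21·0 + 33·0 + 38·0 = 228
X: 14·1 + 31·1 + 15·2 + 40·2 + 21·1 + 33·2 + 38·3 = 356
Y: 14·2 + 31·2 + 15·3 + 40·1 + 21·3 + 33·3 + 38·1 = 375
W: 14·3 + 31·0 + 15·0 + 40·0 + 21·2 + 33·1 + 38·2 = 193
Y has the highest Borda score (375).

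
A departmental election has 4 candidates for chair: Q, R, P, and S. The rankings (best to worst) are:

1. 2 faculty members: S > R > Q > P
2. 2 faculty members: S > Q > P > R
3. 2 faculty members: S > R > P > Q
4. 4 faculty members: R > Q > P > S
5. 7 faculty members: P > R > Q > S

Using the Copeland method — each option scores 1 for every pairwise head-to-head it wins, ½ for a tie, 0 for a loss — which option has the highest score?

Q: beats S; loses to R and P → score 1.
R: beats Q and S; loses to P → score 2.
P: beats Q, R, and S → score 3.
S: loses to Q, R, and P → score 0.
P has the best pairwise record.

P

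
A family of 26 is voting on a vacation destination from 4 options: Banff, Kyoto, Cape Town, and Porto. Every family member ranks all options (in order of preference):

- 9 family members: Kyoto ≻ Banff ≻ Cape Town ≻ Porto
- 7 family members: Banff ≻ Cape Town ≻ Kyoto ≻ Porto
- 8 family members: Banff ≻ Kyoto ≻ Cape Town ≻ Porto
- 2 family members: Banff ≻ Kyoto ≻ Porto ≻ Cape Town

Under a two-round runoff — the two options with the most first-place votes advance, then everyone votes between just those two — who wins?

Banff

Round 1 first-place votes: Banff 17, Kyoto 9, Cape Town 0, Porto 0.
Banff and Kyoto advance.
Runoff: Banff is preferred to Kyoto by 17 voters; Kyoto by 9.
Banff wins the runoff.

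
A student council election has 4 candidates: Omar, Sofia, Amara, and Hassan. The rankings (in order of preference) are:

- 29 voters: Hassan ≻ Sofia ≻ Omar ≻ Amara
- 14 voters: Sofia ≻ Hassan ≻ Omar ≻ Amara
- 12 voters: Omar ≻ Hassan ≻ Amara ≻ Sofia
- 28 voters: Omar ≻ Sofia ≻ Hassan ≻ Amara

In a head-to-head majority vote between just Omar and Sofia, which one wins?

Sofia

Voters preferring Omar to Sofia: 40; preferring Sofia to Omar: 43.
Sofia wins the head-to-head.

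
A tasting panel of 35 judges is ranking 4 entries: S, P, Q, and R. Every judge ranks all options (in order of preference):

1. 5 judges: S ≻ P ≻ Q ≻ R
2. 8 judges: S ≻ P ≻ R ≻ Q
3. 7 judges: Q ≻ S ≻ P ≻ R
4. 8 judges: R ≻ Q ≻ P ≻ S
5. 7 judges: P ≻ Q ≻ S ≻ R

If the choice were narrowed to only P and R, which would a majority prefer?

P

Voters preferring P to R: 27; preferring R to P: 8.
P wins the head-to-head.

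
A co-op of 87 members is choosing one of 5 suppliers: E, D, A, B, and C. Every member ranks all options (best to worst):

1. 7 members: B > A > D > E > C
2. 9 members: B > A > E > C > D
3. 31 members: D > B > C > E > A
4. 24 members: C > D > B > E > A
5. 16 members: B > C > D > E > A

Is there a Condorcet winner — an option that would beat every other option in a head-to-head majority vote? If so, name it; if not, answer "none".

none

Checking pairwise contests:
D beats E 78–9.
C beats D 49–38.
E beats A 71–16.
D beats B 55–32.
B beats C 63–24.
Every option loses at least one head-to-head, so there is no Condorcet winner.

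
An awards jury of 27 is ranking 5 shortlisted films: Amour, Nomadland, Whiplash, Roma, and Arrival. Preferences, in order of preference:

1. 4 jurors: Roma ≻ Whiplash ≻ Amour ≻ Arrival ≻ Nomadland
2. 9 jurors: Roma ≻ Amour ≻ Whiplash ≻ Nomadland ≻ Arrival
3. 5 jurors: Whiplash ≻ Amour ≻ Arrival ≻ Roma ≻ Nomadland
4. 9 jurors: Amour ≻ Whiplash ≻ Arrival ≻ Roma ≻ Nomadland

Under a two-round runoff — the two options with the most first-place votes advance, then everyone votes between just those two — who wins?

Round 1 first-place votes: Amour 9, Nomadland 0, Whiplash 5, Roma 13, Arrival 0.
Roma and Amour advance.
Runoff: Roma is preferred to Amour by 13 voters; Amour by 14.
Amour wins the runoff.

Amour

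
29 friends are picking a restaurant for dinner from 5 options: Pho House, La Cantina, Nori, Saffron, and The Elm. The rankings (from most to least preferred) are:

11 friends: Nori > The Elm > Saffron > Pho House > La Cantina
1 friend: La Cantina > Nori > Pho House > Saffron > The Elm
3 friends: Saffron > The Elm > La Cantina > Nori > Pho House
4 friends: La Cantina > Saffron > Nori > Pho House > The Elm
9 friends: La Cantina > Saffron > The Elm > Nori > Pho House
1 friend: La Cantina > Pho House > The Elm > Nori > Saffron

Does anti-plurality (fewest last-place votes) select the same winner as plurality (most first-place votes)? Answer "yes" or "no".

Anti-plurality — last-place votes: Pho House 12, La Cantina 11, Nori 0, Saffron 1, The Elm 5. Winner: Nori.
Plurality — first-place votes: Pho House 0, La Cantina 15, Nori 11, Saffron 3, The Elm 0. Winner: La Cantina.
The two methods disagree.

no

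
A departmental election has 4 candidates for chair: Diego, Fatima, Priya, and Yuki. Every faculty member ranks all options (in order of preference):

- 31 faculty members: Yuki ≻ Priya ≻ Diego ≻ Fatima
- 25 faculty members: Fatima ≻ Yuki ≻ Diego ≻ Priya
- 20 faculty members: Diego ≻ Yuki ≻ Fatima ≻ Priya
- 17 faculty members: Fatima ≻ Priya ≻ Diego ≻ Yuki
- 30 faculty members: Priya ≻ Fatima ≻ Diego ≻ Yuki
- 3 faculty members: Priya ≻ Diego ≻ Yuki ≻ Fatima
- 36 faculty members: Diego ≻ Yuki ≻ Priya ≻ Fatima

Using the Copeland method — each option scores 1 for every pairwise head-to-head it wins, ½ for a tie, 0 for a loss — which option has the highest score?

Diego

Diego: beats Fatima and Yuki; ties Priya → score 2.5.
Fatima: loses to Diego, Priya, and Yuki → score 0.
Priya: beats Fatima; ties Diego; loses to Yuki → score 1.5.
Yuki: beats Fatima and Priya; loses to Diego → score 2.
Diego has the best pairwise record.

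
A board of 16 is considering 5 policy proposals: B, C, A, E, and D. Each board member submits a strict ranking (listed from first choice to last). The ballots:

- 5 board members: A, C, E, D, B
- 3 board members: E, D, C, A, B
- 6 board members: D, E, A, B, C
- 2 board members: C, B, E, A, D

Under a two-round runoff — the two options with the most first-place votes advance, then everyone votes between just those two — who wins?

D

Round 1 first-place votes: B 0, C 2, A 5, E 3, D 6.
D and A advance.
Runoff: D is preferred to A by 9 voters; A by 7.
D wins the runoff.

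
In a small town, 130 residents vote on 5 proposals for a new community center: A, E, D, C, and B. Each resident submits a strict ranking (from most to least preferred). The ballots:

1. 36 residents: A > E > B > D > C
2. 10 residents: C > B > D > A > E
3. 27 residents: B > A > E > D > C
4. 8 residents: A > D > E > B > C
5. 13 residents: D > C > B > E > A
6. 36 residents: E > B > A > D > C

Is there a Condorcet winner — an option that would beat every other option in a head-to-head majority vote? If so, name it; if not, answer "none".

none

Checking pairwise contests:
B beats A 86–44.
A beats E 81–49.
A beats D 107–23.
A beats C 107–23.
E beats B 80–50.
Every option loses at least one head-to-head, so there is no Condorcet winner.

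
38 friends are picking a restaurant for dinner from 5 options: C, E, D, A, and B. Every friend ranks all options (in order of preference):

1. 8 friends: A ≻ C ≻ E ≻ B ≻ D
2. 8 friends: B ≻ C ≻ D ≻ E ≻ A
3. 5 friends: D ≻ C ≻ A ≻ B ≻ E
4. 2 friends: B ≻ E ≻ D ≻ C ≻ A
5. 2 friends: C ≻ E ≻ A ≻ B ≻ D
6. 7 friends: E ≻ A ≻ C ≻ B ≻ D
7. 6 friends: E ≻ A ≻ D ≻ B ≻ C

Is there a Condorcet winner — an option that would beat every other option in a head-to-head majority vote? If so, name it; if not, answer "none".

none

Checking pairwise contests:
A beats C 21–17.
C beats E 23–15.
C beats D 25–13.
E beats A 25–13.
C beats B 22–16.
Every option loses at least one head-to-head, so there is no Condorcet winner.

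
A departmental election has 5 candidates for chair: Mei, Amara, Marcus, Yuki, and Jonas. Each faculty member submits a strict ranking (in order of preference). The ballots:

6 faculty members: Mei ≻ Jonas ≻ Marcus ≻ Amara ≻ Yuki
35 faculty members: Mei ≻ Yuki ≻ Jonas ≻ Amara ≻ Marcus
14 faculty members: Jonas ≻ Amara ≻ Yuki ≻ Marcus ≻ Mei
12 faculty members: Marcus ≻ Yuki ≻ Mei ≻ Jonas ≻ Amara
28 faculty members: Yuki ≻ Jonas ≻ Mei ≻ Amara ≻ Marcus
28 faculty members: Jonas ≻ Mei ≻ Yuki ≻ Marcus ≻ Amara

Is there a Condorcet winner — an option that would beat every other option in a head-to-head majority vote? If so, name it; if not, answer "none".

none

Checking pairwise contests:
Jonas beats Mei 70–53.
Mei beats Amara 109–14.
Mei beats Marcus 97–26.
Mei beats Yuki 69–54.
Yuki beats Jonas 75–48.
Every option loses at least one head-to-head, so there is no Condorcet winner.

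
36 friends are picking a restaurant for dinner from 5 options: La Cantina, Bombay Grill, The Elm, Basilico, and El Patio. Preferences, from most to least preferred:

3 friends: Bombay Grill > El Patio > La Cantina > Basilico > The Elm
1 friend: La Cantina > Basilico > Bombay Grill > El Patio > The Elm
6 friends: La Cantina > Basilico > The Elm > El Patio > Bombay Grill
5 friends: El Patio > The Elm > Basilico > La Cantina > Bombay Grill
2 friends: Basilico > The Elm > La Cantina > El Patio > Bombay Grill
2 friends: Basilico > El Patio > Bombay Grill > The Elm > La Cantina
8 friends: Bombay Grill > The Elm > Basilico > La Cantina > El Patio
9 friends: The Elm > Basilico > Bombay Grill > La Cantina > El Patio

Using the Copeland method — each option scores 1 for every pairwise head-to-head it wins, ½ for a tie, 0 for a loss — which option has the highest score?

The Elm

La Cantina: beats El Patio; loses to Bombay Grill, The Elm, and Basilico → score 1.
Bombay Grill: beats La Cantina and El Patio; loses to The Elm and Basilico → score 2.
The Elm: beats La Cantina, Bombay Grill, Basilico, and El Patio → score 4.
Basilico: beats La Cantina, Bombay Grill, and El Patio; loses to The Elm → score 3.
El Patio: loses to La Cantina, Bombay Grill, The Elm, and Basilico → score 0.
The Elm has the best pairwise record.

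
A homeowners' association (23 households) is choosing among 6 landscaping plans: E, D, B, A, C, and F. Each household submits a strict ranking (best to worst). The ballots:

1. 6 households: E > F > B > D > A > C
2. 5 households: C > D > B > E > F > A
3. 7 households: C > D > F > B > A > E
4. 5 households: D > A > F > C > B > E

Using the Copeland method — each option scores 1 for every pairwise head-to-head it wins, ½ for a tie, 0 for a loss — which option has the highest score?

E: loses to D, B, A, C, and F → score 0.
D: beats E, B, A, and F; loses to C → score 4.
B: beats E and A; loses to D, C, and F → score 2.
A: beats E; loses to D, B, C, and F → score 1.
C: beats E, D, B, A, and F → score 5.
F: beats E, B, and A; loses to D and C → score 3.
C has the best pairwise record.

C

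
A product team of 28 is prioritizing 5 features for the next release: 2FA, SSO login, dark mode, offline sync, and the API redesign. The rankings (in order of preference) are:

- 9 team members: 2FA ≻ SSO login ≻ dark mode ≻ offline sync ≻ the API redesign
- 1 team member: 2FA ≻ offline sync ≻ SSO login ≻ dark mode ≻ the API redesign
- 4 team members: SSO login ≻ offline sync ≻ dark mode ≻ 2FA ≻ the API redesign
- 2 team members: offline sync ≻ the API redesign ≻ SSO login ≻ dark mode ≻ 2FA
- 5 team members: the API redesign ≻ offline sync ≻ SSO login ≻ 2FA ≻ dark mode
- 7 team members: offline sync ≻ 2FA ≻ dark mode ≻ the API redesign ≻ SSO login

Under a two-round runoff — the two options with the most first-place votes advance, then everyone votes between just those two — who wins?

Round 1 first-place votes: 2FA 10, SSO login 4, dark mode 0, offline sync 9, the API redesign 5.
2FA and offline sync advance.
Runoff: 2FA is preferred to offline sync by 10 voters; offline sync by 18.
offline sync wins the runoff.

offline sync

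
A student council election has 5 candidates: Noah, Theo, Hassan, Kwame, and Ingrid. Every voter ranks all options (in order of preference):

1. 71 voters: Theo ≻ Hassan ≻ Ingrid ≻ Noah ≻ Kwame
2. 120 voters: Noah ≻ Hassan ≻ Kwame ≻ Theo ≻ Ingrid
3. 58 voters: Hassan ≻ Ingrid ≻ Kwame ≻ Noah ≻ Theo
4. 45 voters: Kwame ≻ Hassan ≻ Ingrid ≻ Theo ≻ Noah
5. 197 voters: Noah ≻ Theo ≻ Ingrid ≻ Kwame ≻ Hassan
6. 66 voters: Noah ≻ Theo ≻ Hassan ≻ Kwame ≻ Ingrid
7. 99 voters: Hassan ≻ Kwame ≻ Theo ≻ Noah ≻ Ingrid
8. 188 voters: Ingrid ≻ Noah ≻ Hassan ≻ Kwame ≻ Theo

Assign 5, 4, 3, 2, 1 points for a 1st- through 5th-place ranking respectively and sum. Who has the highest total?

Noah

Noah: 71·2 + 120·5 + 58·2 + 45·1 + 197·5 + 66·5 + 99·2 + 188·4 = 3168
Theo: 71·5 + 120·2 + 58·1 + 45·2 + 197·4 + 66·4 + 99·3 + 188·1 = 2280
Hassan: 71·4 + 120·4 + 58·5 + 45·4 + 197·1 + 66·3 + 99·5 + 188·3 = 2688
Kwame: 71·1 + 120·3 + 58·3 + 45·5 + 197·2 + 66·2 + 99·4 + 188·2 = 2128
Ingrid: 71·3 + 120·1 + 58·4 + 45·3 + 197·3 + 66·1 + 99·1 + 188·5 = 2396
Noah has the highest Borda score (3168).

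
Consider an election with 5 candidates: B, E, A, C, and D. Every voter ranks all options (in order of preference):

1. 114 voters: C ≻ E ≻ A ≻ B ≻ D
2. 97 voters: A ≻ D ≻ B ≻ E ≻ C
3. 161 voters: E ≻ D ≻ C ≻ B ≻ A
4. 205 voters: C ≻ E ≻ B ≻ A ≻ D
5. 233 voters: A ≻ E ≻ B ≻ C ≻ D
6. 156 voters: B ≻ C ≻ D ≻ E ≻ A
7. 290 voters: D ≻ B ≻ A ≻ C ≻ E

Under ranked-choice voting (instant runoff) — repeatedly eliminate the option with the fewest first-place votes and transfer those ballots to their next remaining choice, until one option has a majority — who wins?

C

Round 1: B 156, E 161, A 330, C 319, D 290. Eliminate B.
Round 2: E 161, A 330, C 475, D 290. Eliminate E.
Round 3: A 330, C 475, D 451. Eliminate A.
Round 4: C 708, D 548. C has a majority.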